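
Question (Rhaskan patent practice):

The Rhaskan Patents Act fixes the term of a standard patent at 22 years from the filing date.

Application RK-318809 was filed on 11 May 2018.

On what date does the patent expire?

Filing date + 22 years → 11 May 2040.

2040-05-11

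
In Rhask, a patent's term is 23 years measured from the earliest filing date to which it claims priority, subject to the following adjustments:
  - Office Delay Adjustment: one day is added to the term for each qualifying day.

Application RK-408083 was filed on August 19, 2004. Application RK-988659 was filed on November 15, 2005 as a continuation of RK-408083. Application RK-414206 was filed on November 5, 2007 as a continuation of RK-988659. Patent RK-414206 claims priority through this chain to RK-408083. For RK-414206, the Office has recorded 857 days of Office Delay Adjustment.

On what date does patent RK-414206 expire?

December 23, 2029

Earliest priority filing: 19 August 2004.
Base term: 19 August 2004 + 23 years → 19 August 2027.
Office Delay Adjustment: +857 days → 23 December 2029.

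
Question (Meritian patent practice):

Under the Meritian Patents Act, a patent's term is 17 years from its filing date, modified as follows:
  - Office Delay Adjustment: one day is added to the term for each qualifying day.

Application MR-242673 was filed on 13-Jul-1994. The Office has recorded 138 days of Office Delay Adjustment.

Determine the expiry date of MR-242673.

2011-11-28

Base term: filing date + 17 years → 13 July 2011.
Office Delay Adjustment: +138 days → 28 November 2011.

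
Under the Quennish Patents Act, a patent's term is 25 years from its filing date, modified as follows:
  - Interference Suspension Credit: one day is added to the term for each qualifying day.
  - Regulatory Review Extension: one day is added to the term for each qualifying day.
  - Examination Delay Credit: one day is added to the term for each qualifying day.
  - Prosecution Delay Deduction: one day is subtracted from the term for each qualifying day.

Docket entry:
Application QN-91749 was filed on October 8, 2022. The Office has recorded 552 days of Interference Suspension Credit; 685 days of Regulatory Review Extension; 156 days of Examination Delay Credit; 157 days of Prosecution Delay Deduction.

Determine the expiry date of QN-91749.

Base term: filing date + 25 years → 8 October 2047.
Interference Suspension Credit: +552 days → 12 April 2049.
Regulatory Review Extension: +685 days → 26 February 2051.
Examination Delay Credit: +156 days → 1 August 2051.
Prosecution Delay Deduction: −157 days → 25 February 2051.

2051-02-25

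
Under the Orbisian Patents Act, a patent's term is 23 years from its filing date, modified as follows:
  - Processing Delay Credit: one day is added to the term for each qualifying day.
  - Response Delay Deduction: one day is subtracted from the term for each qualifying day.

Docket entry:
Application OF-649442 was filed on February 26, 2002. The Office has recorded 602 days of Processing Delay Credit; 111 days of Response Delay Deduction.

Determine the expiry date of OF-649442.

July 2, 2026

Base term: filing date + 23 years → 26 February 2025.
Processing Delay Credit: +602 days → 21 October 2026.
Response Delay Deduction: −111 days → 2 July 2026.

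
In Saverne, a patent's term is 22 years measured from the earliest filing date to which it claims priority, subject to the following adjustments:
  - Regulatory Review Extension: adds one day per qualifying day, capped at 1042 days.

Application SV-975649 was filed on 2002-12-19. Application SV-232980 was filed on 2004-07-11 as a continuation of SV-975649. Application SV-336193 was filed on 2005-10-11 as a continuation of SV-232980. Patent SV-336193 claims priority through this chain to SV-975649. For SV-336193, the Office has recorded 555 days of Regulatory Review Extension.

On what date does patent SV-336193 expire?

Earliest priority filing: 19 December 2002.
Base term: 19 December 2002 + 22 years → 19 December 2024.
Regulatory Review Extension: 555 days (within the 1042-day cap) → +555 days → 27 June 2026.

June 27, 2026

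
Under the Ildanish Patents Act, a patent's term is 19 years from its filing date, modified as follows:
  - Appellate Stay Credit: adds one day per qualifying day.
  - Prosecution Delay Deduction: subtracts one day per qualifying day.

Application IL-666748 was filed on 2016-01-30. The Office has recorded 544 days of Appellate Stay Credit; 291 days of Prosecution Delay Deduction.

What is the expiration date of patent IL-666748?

October 10, 2035

Base term: filing date + 19 years → 30 January 2035.
Appellate Stay Credit: +544 days → 27 July 2036.
Prosecution Delay Deduction: −291 days → 10 October 2035.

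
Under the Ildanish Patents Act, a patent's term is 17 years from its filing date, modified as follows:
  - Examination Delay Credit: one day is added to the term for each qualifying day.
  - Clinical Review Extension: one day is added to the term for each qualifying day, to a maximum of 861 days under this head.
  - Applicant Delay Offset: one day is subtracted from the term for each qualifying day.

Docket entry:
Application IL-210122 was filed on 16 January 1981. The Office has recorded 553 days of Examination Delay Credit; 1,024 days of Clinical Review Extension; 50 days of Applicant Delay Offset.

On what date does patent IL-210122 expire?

October 11, 2001

Base term: filing date + 17 years → 16 January 1998.
Examination Delay Credit: +553 days → 23 July 1999.
Clinical Review Extension: 1024 days claimed exceeds the 861-day cap, so +861 days → 30 November 2001.
Applicant Delay Offset: −50 days → 11 October 2001.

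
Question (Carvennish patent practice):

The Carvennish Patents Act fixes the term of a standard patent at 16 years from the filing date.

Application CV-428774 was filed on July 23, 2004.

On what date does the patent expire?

Filing date + 16 years → 23 July 2020.

2020-07-23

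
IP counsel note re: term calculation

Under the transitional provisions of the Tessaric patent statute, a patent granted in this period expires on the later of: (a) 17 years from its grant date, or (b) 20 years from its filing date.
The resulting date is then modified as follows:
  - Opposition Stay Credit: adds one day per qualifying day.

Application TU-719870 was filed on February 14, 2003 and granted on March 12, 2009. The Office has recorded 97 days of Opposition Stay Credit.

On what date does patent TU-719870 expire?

2026-06-17

(a) grant + 17 years → 12 March 2026.
(b) filing + 20 years → 14 February 2023.
Later of the two: 12 March 2026.
Opposition Stay Credit: +97 days → 17 June 2026.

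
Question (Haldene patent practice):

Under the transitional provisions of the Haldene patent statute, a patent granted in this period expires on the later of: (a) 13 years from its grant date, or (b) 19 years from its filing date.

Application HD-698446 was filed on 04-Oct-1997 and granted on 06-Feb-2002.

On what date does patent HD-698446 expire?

(a) grant + 13 years → 6 February 2015.
(b) filing + 19 years → 4 October 2016.
Later of the two: 4 October 2016.

October 4, 2016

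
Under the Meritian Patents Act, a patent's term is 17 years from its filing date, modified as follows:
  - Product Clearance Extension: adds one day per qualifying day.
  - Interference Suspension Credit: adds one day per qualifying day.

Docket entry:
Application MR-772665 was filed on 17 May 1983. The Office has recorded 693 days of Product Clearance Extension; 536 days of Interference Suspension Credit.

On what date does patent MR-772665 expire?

Base term: filing date + 17 years → 17 May 2000.
Product Clearance Extension: +693 days → 10 April 2002.
Interference Suspension Credit: +536 days → 28 September 2003.

September 28, 2003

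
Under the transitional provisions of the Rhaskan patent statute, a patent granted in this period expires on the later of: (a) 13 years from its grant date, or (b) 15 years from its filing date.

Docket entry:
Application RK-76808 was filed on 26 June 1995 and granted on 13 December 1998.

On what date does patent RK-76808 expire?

(a) grant + 13 years → 13 December 2011.
(b) filing + 15 years → 26 June 2010.
Later of the two: 13 December 2011.

2011-12-13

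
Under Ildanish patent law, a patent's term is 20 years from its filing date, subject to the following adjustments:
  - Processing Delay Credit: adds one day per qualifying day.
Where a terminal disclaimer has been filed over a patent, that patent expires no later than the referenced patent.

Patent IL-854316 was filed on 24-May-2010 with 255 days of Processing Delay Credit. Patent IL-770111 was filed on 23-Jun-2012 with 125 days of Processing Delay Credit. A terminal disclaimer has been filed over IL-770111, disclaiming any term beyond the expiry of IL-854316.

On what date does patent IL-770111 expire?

Natural term of IL-770111:
  Base: filing + 20 years → 23 June 2032.
  Processing Delay Credit: +125 days → 26 October 2032.
Expiry of referenced patent IL-854316:
  Base: filing + 20 years → 24 May 2030.
  Processing Delay Credit: +255 days → 3 February 2031.
Terminal disclaimer: IL-770111 expires on the earlier of 26 October 2032 and 3 February 2031.

2031-02-03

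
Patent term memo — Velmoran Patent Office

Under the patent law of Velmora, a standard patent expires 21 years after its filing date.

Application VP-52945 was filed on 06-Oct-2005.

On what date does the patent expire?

2026-10-06

Filing date + 21 years → 6 October 2026.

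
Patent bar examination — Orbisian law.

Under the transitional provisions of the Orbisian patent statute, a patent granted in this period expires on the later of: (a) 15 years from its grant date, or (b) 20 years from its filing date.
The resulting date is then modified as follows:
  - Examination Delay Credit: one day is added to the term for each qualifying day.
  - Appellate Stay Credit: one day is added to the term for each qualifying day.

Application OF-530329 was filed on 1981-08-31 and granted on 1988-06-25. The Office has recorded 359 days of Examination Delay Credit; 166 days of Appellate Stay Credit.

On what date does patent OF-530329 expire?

(a) grant + 15 years → 25 June 2003.
(b) filing + 20 years → 31 August 2001.
Later of the two: 25 June 2003.
Examination Delay Credit: +359 days → 18 June 2004.
Appellate Stay Credit: +166 days → 1 December 2004.

December 1, 2004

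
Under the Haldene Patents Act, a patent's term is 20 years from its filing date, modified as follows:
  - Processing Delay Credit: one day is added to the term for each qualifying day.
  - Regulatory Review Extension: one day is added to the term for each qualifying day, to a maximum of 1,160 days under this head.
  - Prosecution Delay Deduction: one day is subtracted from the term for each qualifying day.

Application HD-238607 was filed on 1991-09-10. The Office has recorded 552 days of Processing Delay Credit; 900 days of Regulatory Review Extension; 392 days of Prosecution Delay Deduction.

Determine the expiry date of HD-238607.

Base term: filing date + 20 years → 10 September 2011.
Processing Delay Credit: +552 days → 15 March 2013.
Regulatory Review Extension: 900 days (within the 1160-day cap) → +900 days → 1 September 2015.
Prosecution Delay Deduction: −392 days → 5 August 2014.

August 5, 2014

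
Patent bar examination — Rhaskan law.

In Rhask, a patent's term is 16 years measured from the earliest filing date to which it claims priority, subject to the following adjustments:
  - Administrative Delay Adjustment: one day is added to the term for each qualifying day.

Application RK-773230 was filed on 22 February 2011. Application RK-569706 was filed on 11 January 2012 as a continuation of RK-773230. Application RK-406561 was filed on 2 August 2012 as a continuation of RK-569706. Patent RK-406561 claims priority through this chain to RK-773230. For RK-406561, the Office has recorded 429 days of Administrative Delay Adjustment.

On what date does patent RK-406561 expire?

2028-04-26

Earliest priority filing: 22 February 2011.
Base term: 22 February 2011 + 16 years → 22 February 2027.
Administrative Delay Adjustment: +429 days → 26 April 2028.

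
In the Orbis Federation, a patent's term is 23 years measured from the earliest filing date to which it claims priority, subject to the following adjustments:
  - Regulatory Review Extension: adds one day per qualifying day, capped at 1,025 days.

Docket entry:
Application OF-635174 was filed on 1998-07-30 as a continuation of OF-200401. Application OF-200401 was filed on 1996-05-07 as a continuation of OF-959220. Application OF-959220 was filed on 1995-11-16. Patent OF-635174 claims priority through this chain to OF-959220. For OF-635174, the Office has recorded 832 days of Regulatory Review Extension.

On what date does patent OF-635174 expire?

Earliest priority filing: 16 November 1995.
Base term: 16 November 1995 + 23 years → 16 November 2018.
Regulatory Review Extension: 832 days (within the 1025-day cap) → +832 days → 25 February 2021.

2021-02-25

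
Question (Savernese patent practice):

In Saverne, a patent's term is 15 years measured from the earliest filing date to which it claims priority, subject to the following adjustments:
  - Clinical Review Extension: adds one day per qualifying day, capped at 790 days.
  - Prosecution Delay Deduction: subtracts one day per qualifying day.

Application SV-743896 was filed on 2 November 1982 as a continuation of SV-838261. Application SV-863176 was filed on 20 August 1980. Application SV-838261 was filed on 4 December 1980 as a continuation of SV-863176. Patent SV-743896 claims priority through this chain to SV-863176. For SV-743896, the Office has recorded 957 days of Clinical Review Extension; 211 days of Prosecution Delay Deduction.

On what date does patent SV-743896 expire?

Earliest priority filing: 20 August 1980.
Base term: 20 August 1980 + 15 years → 20 August 1995.
Clinical Review Extension: 957 days claimed exceeds the 790-day cap, so +790 days → 18 October 1997.
Prosecution Delay Deduction: −211 days → 21 March 1997.

March 21, 1997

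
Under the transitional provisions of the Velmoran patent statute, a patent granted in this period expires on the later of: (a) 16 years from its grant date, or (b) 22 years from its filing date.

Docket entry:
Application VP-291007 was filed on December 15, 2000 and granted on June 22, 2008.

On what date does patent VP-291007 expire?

June 22, 2024

(a) grant + 16 years → 22 June 2024.
(b) filing + 22 years → 15 December 2022.
Later of the two: 22 June 2024.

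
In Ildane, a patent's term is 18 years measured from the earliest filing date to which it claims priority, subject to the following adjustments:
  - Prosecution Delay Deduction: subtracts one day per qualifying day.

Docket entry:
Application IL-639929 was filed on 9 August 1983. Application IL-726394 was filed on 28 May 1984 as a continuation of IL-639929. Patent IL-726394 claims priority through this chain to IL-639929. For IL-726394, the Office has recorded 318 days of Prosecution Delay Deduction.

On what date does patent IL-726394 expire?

Earliest priority filing: 9 August 1983.
Base term: 9 August 1983 + 18 years → 9 August 2001.
Prosecution Delay Deduction: −318 days → 25 September 2000.

September 25, 2000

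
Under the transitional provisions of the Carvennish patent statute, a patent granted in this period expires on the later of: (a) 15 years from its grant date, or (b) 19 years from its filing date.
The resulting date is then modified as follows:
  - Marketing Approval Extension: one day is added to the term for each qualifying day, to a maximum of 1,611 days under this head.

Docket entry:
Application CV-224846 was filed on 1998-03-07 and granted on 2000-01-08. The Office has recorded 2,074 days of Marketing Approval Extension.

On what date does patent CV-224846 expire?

2021-08-04

(a) grant + 15 years → 8 January 2015.
(b) filing + 19 years → 7 March 2017.
Later of the two: 7 March 2017.
Marketing Approval Extension: 2074 days claimed exceeds the 1611-day cap, so +1611 days → 4 August 2021.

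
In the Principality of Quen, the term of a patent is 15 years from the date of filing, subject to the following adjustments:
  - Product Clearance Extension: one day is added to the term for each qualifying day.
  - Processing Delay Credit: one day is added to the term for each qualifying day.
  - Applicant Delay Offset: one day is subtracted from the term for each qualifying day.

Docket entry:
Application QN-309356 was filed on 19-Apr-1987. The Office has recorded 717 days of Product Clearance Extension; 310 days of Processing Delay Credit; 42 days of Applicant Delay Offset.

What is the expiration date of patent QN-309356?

Base term: filing date + 15 years → 19 April 2002.
Product Clearance Extension: +717 days → 5 April 2004.
Processing Delay Credit: +310 days → 9 February 2005.
Applicant Delay Offset: −42 days → 29 December 2004.

2004-12-29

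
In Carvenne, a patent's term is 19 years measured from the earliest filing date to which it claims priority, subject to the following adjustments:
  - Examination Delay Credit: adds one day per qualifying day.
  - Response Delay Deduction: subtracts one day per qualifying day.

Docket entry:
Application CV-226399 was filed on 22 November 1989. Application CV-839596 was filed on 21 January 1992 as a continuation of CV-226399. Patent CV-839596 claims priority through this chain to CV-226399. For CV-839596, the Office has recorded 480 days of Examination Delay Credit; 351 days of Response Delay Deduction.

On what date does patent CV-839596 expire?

Earliest priority filing: 22 November 1989.
Base term: 22 November 1989 + 19 years → 22 November 2008.
Examination Delay Credit: +480 days → 17 March 2010.
Response Delay Deduction: −351 days → 31 March 2009.

2009-03-31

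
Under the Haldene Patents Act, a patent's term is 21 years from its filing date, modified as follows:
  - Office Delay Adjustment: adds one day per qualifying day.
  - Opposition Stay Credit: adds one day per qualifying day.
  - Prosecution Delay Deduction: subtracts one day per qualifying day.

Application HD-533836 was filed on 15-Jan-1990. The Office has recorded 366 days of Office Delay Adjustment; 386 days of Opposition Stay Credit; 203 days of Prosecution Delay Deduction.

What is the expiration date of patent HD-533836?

Base term: filing date + 21 years → 15 January 2011.
Office Delay Adjustment: +366 days → 16 January 2012.
Opposition Stay Credit: +386 days → 5 February 2013.
Prosecution Delay Deduction: −203 days → 17 July 2012.

July 17, 2012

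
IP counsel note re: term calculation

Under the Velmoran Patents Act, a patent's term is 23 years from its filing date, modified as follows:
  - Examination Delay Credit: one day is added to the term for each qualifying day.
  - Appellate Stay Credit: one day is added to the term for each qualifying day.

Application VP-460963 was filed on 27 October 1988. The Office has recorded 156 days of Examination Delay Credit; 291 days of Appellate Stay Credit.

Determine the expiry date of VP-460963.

January 16, 2013

Base term: filing date + 23 years → 27 October 2011.
Examination Delay Credit: +156 days → 31 March 2012.
Appellate Stay Credit: +291 days → 16 January 2013.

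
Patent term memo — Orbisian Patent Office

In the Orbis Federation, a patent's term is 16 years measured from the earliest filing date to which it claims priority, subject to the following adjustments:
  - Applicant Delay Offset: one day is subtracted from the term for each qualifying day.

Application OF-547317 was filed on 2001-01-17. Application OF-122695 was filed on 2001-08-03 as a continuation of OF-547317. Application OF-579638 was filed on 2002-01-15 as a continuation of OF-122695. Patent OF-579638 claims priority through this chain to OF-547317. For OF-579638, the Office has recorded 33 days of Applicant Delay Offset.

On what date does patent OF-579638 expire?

Earliest priority filing: 17 January 2001.
Base term: 17 January 2001 + 16 years → 17 January 2017.
Applicant Delay Offset: −33 days → 15 December 2016.

2016-12-15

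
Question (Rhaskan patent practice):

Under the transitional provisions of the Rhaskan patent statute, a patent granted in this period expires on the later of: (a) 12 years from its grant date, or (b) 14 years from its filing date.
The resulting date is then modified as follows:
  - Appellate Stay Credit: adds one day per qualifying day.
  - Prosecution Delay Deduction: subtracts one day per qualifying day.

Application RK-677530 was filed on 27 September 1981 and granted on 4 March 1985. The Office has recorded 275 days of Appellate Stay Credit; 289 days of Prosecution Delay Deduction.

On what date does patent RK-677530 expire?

(a) grant + 12 years → 4 March 1997.
(b) filing + 14 years → 27 September 1995.
Later of the two: 4 March 1997.
Appellate Stay Credit: +275 days → 4 December 1997.
Prosecution Delay Deduction: −289 days → 18 February 1997.

February 18, 1997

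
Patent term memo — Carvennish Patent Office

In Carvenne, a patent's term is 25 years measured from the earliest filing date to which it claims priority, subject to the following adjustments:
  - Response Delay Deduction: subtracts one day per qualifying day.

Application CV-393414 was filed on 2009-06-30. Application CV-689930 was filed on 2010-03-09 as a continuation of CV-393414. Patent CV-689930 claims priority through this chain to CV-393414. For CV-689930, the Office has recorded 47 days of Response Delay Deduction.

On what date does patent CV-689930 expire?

Earliest priority filing: 30 June 2009.
Base term: 30 June 2009 + 25 years → 30 June 2034.
Response Delay Deduction: −47 days → 14 May 2034.

May 14, 2034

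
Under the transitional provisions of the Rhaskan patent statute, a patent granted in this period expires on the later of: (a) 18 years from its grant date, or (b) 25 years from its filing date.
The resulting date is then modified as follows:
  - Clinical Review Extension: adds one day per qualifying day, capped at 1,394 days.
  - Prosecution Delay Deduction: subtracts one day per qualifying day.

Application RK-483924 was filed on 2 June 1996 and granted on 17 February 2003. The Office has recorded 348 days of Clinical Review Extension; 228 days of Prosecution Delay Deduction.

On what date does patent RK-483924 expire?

(a) grant + 18 years → 17 February 2021.
(b) filing + 25 years → 2 June 2021.
Later of the two: 2 June 2021.
Clinical Review Extension: 348 days (within the 1394-day cap) → +348 days → 16 May 2022.
Prosecution Delay Deduction: −228 days → 30 September 2021.

September 30, 2021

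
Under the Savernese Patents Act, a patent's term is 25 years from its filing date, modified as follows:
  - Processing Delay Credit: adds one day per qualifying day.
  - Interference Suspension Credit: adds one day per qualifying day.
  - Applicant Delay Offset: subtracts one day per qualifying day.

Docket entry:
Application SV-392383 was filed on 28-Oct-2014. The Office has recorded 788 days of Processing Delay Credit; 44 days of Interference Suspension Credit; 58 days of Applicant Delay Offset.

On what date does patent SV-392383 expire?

December 10, 2041

Base term: filing date + 25 years → 28 October 2039.
Processing Delay Credit: +788 days → 24 December 2041.
Interference Suspension Credit: +44 days → 6 February 2042.
Applicant Delay Offset: −58 days → 10 December 2041.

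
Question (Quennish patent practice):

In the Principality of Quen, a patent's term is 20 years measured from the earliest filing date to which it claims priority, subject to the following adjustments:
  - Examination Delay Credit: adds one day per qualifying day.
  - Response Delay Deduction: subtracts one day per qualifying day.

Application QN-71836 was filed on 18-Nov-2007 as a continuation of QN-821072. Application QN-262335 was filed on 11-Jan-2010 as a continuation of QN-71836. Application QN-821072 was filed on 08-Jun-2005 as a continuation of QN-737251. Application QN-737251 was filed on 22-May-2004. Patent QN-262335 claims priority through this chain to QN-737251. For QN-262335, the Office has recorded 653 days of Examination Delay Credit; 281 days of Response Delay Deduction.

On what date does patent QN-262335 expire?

2025-05-29

Earliest priority filing: 22 May 2004.
Base term: 22 May 2004 + 20 years → 22 May 2024.
Examination Delay Credit: +653 days → 6 March 2026.
Response Delay Deduction: −281 days → 29 May 2025.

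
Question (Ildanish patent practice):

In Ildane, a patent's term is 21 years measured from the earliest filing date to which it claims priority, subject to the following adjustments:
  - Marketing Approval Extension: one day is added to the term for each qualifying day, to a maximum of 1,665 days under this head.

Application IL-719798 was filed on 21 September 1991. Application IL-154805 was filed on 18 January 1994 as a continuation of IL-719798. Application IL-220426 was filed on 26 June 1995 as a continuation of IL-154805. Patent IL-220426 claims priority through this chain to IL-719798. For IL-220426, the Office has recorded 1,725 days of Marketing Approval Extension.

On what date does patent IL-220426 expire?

Earliest priority filing: 21 September 1991.
Base term: 21 September 1991 + 21 years → 21 September 2012.
Marketing Approval Extension: 1725 days claimed exceeds the 1665-day cap, so +1665 days → 13 April 2017.

April 13, 2017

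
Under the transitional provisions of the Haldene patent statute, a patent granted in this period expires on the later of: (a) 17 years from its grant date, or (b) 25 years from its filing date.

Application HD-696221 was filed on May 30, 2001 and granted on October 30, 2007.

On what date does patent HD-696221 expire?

2026-05-30

(a) grant + 17 years → 30 October 2024.
(b) filing + 25 years → 30 May 2026.
Later of the two: 30 May 2026.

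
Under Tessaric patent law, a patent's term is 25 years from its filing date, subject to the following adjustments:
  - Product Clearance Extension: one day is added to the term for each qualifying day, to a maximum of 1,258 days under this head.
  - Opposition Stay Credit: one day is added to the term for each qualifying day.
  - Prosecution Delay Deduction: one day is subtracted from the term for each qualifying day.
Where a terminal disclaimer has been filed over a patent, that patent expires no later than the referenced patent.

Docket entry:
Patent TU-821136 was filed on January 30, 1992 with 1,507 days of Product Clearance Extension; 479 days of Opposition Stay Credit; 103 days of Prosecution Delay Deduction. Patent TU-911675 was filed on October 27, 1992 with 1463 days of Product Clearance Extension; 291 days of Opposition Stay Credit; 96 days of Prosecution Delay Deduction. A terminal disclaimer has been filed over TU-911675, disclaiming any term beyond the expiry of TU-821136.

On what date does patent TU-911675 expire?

2021-07-22

Natural term of TU-911675:
  Base: filing + 25 years → 27 October 2017.
  Product Clearance Extension: 1463 days claimed exceeds the 1258-day cap, so +1258 days → 7 April 2021.
  Opposition Stay Credit: +291 days → 23 January 2022.
  Prosecution Delay Deduction: −96 days → 19 October 2021.
Expiry of referenced patent TU-821136:
  Base: filing + 25 years → 30 January 2017.
  Product Clearance Extension: 1507 days claimed exceeds the 1258-day cap, so +1258 days → 11 July 2020.
  Opposition Stay Credit: +479 days → 2 November 2021.
  Prosecution Delay Deduction: −103 days → 22 July 2021.
Terminal disclaimer: TU-911675 expires on the earlier of 19 October 2021 and 22 July 2021.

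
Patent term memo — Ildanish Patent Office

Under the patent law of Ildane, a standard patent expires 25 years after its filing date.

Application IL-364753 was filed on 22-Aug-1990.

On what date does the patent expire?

August 22, 2015

Filing date + 25 years → 22 August 2015.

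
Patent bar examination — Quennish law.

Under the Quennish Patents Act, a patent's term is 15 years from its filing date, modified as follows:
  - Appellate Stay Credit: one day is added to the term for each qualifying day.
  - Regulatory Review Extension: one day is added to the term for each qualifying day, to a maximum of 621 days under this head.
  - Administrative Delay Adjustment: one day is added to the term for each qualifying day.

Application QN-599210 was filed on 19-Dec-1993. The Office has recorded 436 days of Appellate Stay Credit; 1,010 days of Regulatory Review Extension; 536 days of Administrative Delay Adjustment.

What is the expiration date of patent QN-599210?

2013-04-30

Base term: filing date + 15 years → 19 December 2008.
Appellate Stay Credit: +436 days → 28 February 2010.
Regulatory Review Extension: 1010 days claimed exceeds the 621-day cap, so +621 days → 11 November 2011.
Administrative Delay Adjustment: +536 days → 30 April 2013.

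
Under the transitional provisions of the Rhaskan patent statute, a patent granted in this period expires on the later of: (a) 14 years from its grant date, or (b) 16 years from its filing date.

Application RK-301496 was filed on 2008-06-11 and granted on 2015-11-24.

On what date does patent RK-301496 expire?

(a) grant + 14 years → 24 November 2029.
(b) filing + 16 years → 11 June 2024.
Later of the two: 24 November 2029.

November 24, 2029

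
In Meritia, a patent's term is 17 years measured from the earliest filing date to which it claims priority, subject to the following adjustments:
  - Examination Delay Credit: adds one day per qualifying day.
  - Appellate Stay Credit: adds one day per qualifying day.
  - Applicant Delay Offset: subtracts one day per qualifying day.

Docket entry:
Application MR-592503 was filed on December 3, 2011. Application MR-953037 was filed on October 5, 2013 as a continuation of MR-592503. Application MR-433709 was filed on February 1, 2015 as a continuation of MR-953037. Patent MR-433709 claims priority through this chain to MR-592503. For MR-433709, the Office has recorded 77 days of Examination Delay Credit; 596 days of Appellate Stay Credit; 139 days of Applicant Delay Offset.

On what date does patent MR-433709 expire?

Earliest priority filing: 3 December 2011.
Base term: 3 December 2011 + 17 years → 3 December 2028.
Examination Delay Credit: +77 days → 18 February 2029.
Appellate Stay Credit: +596 days → 7 October 2030.
Applicant Delay Offset: −139 days → 21 May 2030.

May 21, 2030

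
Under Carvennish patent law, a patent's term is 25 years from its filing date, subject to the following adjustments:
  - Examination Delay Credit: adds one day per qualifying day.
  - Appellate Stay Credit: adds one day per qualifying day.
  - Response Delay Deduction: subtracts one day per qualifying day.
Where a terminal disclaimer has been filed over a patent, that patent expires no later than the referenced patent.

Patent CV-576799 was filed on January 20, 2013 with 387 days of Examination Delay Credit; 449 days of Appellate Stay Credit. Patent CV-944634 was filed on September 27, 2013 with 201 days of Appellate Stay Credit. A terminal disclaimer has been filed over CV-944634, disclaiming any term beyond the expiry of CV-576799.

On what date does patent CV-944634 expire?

Natural term of CV-944634:
  Base: filing + 25 years → 27 September 2038.
  Appellate Stay Credit: +201 days → 16 April 2039.
Expiry of referenced patent CV-576799:
  Base: filing + 25 years → 20 January 2038.
  Examination Delay Credit: +387 days → 11 February 2039.
  Appellate Stay Credit: +449 days → 5 May 2040.
Terminal disclaimer: CV-944634 expires on the earlier of 16 April 2039 and 5 May 2040.

2039-04-16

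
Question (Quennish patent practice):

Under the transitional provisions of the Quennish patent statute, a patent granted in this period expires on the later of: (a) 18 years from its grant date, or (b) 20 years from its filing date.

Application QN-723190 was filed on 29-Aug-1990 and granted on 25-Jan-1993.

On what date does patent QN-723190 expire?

January 25, 2011

(a) grant + 18 years → 25 January 2011.
(b) filing + 20 years → 29 August 2010.
Later of the two: 25 January 2011.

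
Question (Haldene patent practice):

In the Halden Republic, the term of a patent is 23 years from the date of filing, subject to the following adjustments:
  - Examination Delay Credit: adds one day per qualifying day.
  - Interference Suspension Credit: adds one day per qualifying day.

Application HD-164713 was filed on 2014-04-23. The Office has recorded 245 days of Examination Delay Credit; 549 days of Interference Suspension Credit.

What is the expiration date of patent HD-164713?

Base term: filing date + 23 years → 23 April 2037.
Examination Delay Credit: +245 days → 24 December 2037.
Interference Suspension Credit: +549 days → 26 June 2039.

2039-06-26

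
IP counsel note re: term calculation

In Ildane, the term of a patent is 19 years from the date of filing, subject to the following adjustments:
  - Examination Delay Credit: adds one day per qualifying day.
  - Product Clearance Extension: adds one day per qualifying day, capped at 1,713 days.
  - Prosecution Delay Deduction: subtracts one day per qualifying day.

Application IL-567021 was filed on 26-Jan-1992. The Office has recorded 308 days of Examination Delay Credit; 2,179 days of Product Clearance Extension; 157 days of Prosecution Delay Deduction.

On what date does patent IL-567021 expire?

Base term: filing date + 19 years → 26 January 2011.
Examination Delay Credit: +308 days → 30 November 2011.
Product Clearance Extension: 2179 days claimed exceeds the 1713-day cap, so +1713 days → 8 August 2016.
Prosecution Delay Deduction: −157 days → 4 March 2016.

2016-03-04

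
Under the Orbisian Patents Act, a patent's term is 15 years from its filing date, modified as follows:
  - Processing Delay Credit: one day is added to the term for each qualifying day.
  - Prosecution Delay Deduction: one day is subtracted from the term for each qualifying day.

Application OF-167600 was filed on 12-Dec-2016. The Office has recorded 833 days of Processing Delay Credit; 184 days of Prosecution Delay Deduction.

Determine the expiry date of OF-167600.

September 21, 2033

Base term: filing date + 15 years → 12 December 2031.
Processing Delay Credit: +833 days → 24 March 2034.
Prosecution Delay Deduction: −184 days → 21 September 2033.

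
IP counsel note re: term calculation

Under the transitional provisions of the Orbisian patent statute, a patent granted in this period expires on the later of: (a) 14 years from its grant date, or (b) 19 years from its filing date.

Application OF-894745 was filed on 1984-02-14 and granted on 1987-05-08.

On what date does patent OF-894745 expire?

2003-02-14

(a) grant + 14 years → 8 May 2001.
(b) filing + 19 years → 14 February 2003.
Later of the two: 14 February 2003.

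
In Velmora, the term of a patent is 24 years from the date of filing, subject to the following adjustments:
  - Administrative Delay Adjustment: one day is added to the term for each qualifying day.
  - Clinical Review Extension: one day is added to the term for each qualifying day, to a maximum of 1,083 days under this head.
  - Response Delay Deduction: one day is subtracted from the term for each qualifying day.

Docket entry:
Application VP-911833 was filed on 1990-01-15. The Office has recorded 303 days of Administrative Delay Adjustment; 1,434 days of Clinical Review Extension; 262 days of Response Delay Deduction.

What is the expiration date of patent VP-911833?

2017-02-12

Base term: filing date + 24 years → 15 January 2014.
Administrative Delay Adjustment: +303 days → 14 November 2014.
Clinical Review Extension: 1434 days claimed exceeds the 1083-day cap, so +1083 days → 1 November 2017.
Response Delay Deduction: −262 days → 12 February 2017.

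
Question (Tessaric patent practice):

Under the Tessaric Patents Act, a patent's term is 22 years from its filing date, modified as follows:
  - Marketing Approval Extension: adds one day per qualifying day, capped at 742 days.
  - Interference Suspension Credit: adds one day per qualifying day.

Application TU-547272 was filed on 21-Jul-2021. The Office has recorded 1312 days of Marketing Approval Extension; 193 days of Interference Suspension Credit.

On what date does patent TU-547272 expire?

Base term: filing date + 22 years → 21 July 2043.
Marketing Approval Extension: 1312 days claimed exceeds the 742-day cap, so +742 days → 1 August 2045.
Interference Suspension Credit: +193 days → 10 February 2046.

2046-02-10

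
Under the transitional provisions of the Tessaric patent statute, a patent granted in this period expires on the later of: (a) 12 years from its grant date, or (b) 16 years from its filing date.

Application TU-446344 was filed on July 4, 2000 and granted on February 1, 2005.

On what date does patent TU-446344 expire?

(a) grant + 12 years → 1 February 2017.
(b) filing + 16 years → 4 July 2016.
Later of the two: 1 February 2017.

February 1, 2017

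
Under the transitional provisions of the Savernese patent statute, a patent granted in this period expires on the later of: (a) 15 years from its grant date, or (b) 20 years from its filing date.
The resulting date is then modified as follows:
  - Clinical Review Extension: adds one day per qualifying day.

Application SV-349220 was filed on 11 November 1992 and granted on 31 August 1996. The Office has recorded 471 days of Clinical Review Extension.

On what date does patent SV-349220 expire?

2014-02-25

(a) grant + 15 years → 31 August 2011.
(b) filing + 20 years → 11 November 2012.
Later of the two: 11 November 2012.
Clinical Review Extension: +471 days → 25 February 2014.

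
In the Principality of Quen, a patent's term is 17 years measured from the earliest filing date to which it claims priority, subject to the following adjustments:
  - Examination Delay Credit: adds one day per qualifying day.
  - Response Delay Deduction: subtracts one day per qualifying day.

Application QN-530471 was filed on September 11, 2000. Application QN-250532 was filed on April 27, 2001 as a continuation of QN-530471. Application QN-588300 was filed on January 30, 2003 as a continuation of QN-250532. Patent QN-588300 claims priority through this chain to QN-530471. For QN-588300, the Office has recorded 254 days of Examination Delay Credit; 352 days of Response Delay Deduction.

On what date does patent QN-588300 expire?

Earliest priority filing: 11 September 2000.
Base term: 11 September 2000 + 17 years → 11 September 2017.
Examination Delay Credit: +254 days → 23 May 2018.
Response Delay Deduction: −352 days → 5 June 2017.

June 5, 2017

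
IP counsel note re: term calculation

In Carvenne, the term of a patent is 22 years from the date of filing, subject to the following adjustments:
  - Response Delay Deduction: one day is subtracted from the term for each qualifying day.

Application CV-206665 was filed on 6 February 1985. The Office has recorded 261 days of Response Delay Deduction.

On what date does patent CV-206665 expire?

May 21, 2006

Base term: filing date + 22 years → 6 February 2007.
Response Delay Deduction: −261 days → 21 May 2006.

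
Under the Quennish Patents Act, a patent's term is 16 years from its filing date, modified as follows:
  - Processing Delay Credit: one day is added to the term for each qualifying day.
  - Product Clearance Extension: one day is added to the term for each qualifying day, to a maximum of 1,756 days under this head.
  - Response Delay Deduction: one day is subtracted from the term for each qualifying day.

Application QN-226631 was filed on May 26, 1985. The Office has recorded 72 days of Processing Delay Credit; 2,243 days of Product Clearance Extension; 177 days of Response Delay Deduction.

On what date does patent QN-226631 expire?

December 2, 2005

Base term: filing date + 16 years → 26 May 2001.
Processing Delay Credit: +72 days → 6 August 2001.
Product Clearance Extension: 2243 days claimed exceeds the 1756-day cap, so +1756 days → 28 May 2006.
Response Delay Deduction: −177 days → 2 December 2005.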